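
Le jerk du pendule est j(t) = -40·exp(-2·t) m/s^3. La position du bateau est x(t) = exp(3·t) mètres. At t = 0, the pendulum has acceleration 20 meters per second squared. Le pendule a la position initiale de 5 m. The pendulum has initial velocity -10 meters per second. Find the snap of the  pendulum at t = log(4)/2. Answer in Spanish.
Para resolver esto, necesitamos tomar 1 derivada de nuestra ecuación de la sacudida j(t) = -40·exp(-2·t). La derivada de la sacudida da el snap: s(t) = 80·exp(-2·t). De la ecuación del snap s(t) = 80·exp(-2·t), sustituimos t = log(4)/2 para obtener s = 20.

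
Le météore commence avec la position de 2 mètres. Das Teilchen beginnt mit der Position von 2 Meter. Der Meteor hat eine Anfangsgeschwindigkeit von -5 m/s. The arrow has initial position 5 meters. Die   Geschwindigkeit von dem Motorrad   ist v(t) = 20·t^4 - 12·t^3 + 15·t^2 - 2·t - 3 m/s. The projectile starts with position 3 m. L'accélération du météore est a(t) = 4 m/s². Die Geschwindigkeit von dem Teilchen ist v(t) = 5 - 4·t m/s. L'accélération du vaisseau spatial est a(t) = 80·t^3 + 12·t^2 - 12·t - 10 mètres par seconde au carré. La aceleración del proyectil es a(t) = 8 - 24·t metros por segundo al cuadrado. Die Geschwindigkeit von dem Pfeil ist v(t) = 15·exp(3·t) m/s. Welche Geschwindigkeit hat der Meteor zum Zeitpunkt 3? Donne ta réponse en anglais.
Starting from acceleration a(t) = 4, we take 1 integral. The integral of acceleration is velocity. Using v(0) = -5, we get v(t) = 4·t - 5. Using v(t) = 4·t - 5 and substituting t = 3, we find v = 7.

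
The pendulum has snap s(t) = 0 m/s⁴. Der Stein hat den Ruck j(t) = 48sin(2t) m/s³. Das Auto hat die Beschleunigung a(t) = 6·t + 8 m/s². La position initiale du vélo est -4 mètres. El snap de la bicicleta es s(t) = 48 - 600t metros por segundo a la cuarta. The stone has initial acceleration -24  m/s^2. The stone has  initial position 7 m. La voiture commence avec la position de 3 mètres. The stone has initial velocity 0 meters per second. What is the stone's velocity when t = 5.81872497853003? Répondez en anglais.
We need to integrate our jerk equation j(t) = 48·sin(2·t) 2 times. Taking ∫j(t)dt and applying a(0) = -24, we find a(t) = -24·cos(2·t). Integrating acceleration and using the initial condition v(0) = 0, we get v(t) = -12·sin(2·t). We have velocity v(t) = -12·sin(2·t). Substituting t = 5.81872497853003: v(5.81872497853003) = 9.61169047593744.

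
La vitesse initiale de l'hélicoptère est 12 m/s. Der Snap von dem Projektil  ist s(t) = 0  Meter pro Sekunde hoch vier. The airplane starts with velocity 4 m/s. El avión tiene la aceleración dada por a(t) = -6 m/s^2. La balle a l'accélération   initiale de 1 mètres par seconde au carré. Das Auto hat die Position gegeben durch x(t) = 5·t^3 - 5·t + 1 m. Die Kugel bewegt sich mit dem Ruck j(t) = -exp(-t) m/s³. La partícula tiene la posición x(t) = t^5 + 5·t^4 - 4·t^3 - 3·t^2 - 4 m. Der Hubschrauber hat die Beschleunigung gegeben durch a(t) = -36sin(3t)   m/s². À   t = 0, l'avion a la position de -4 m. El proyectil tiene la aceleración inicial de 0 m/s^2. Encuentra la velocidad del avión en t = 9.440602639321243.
Debemos encontrar la integral de nuestra ecuación de la aceleración a(t) = -6 1 vez. Tomando ∫a(t)dt y aplicando v(0) = 4, encontramos v(t) = 4 - 6·t. Usando v(t) = 4 - 6·t y sustituyendo t = 9.440602639321243, encontramos v = -52.6436158359275.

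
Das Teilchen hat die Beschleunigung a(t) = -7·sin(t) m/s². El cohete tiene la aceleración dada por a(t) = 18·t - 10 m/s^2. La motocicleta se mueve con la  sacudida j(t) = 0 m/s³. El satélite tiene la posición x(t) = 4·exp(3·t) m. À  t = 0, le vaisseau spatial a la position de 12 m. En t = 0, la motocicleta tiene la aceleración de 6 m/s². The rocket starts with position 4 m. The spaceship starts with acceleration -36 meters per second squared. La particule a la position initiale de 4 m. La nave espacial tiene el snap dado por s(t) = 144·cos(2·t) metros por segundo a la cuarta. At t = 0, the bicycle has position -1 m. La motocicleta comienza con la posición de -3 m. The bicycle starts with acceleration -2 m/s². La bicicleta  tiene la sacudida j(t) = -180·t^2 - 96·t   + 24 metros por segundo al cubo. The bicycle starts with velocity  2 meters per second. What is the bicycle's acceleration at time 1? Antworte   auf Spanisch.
Para resolver esto, necesitamos tomar 1 integral de nuestra ecuación de la sacudida j(t) = -180·t^2 - 96·t + 24. La antiderivada de la sacudida, con a(0) = -2, da la aceleración: a(t) = -60·t^3 - 48·t^2 + 24·t - 2. Usando a(t) = -60·t^3 - 48·t^2 + 24·t - 2 y sustituyendo t = 1, encontramos a = -86.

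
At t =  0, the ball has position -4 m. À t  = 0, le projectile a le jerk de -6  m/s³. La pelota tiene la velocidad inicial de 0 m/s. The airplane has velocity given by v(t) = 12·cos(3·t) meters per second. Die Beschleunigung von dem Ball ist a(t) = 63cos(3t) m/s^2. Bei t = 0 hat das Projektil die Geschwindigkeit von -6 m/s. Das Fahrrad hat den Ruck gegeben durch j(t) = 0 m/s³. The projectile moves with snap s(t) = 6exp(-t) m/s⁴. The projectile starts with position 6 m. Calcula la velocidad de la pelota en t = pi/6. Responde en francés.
Pour résoudre ceci, nous devons prendre 1 primitive de notre équation de l'accélération a(t) = 63·cos(3·t). La primitive de l'accélération est la vitesse. En utilisant v(0) = 0, nous obtenons v(t) = 21·sin(3·t). De l'équation de la vitesse v(t) = 21·sin(3·t), nous substituons t = pi/6 pour obtenir v = 21.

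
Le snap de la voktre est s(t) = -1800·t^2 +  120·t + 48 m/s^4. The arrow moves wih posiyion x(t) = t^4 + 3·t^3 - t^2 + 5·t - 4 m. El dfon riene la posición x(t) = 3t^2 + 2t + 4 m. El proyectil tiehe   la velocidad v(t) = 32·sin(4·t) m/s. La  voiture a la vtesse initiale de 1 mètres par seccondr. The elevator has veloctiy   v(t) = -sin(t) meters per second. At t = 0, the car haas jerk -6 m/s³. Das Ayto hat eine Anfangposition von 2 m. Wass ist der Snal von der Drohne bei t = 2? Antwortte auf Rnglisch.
To solve this, we need to take 4 derivatives of our position equation x(t) = 3·t^2 + 2·t + 4. Taking d/dt of x(t), we find v(t) = 6·t + 2. Differentiating velocity, we get acceleration: a(t) = 6. Taking d/dt of a(t), we find j(t) = 0. Differentiating jerk, we get snap: s(t) = 0. From the given snap equation s(t) = 0, we substitute t = 2 to get s = 0.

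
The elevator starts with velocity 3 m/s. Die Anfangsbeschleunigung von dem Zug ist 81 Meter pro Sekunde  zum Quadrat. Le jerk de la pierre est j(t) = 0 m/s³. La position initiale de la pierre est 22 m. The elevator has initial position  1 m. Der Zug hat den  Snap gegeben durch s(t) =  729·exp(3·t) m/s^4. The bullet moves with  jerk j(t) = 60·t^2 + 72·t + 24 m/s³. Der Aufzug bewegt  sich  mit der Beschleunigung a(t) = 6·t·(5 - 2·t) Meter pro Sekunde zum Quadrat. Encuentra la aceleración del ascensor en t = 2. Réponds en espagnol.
Usando a(t) = 6·t·(5 - 2·t) y sustituyendo t = 2, encontramos a = 12.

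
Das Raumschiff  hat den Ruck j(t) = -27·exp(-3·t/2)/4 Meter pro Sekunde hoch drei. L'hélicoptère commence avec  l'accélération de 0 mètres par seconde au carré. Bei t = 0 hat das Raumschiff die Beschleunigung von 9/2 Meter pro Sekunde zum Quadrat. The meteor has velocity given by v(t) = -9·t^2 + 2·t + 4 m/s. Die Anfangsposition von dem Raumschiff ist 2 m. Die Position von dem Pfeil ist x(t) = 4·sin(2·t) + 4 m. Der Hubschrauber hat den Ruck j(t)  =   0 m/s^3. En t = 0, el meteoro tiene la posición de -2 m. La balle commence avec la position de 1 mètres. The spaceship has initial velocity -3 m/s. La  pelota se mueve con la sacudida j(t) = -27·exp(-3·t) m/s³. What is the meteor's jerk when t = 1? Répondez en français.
Pour résoudre ceci, nous devons prendre 2 dérivées de notre équation de la vitesse v(t) = -9·t^2 + 2·t + 4. En prenant d/dt de v(t), nous trouvons a(t) = 2 - 18·t. En dérivant l'accélération, nous obtenons le jerk: j(t) = -18. De l'équation du jerk j(t) = -18, nous substituons t = 1 pour obtenir j = -18.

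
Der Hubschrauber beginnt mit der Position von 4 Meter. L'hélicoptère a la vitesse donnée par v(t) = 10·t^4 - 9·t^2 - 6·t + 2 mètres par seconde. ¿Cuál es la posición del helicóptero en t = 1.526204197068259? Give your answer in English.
To solve this, we need to take 1 antiderivative of our velocity equation v(t) = 10·t^4 - 9·t^2 - 6·t + 2. Integrating velocity and using the initial condition x(0) = 4, we get x(t) = 2·t^5 - 3·t^3 - 3·t^2 + 2·t + 4. From the given position equation x(t) = 2·t^5 - 3·t^3 - 3·t^2 + 2·t + 4, we substitute t = 1.526204197068259 to get x = 5.96080558249762.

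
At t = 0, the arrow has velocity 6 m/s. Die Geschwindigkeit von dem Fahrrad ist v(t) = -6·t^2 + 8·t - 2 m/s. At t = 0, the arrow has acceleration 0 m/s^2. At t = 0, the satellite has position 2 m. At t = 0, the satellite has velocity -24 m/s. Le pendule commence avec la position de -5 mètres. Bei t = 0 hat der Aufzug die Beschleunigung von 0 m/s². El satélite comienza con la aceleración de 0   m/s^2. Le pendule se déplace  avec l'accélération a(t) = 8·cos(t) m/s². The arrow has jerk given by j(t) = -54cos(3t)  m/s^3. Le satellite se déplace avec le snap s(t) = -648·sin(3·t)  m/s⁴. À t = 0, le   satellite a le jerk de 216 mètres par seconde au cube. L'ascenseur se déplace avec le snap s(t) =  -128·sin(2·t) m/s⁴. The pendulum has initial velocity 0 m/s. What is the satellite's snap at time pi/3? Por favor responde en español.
Tenemos el snap s(t) = -648·sin(3·t). Sustituyendo t = pi/3: s(pi/3) = 0.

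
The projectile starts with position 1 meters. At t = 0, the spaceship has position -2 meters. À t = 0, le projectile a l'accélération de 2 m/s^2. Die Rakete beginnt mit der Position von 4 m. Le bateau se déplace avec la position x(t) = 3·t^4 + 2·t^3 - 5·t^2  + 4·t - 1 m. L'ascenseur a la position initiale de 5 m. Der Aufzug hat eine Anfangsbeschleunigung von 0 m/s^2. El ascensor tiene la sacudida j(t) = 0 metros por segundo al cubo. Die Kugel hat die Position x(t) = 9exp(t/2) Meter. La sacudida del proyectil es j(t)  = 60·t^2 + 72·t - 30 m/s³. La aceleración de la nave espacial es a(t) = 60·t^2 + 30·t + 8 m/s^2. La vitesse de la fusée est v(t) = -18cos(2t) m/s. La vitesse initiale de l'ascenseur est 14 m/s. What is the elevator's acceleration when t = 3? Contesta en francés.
Pour résoudre ceci, nous devons prendre 1 primitive de notre équation du jerk j(t) = 0. En prenant ∫j(t)dt et en appliquant a(0) = 0, nous trouvons a(t) = 0. De l'équation de l'accélération a(t) = 0, nous substituons t = 3 pour obtenir a = 0.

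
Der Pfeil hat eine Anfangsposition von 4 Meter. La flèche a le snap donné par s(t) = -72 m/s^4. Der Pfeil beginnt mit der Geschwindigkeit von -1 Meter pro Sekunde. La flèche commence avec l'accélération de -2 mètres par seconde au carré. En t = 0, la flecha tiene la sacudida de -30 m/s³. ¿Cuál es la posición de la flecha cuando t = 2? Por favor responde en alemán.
Wir müssen unsere Gleichung für den Snap s(t) = -72 4-mal integrieren. Mit ∫s(t)dt und Anwendung von j(0) = -30, finden wir j(t) = -72·t - 30. Durch Integration von dem Ruck und Verwendung der Anfangsbedingung a(0) = -2, erhalten wir a(t) = -36·t^2 - 30·t - 2. Die Stammfunktion von der Beschleunigung ist die Geschwindigkeit. Mit v(0) = -1 erhalten wir v(t) = -12·t^3 - 15·t^2 - 2·t - 1. Die Stammfunktion von der Geschwindigkeit ist die Position. Mit x(0) = 4 erhalten wir x(t) = -3·t^4 - 5·t^3 - t^2 - t + 4. Wir haben die Position x(t) = -3·t^4 - 5·t^3 - t^2 - t + 4. Durch Einsetzen von t = 2: x(2) = -90.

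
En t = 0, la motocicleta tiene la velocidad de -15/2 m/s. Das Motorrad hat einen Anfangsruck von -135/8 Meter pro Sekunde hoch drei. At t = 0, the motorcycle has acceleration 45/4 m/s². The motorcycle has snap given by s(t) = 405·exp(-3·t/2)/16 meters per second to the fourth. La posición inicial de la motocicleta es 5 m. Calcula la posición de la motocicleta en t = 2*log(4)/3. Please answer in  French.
Nous devons trouver la primitive de notre équation du snap s(t) = 405·exp(-3·t/2)/16 4 fois. L'intégrale du snap est le jerk. En utilisant j(0) = -135/8, nous obtenons j(t) = -135·exp(-3·t/2)/8. L'intégrale du jerk est l'accélération. En utilisant a(0) = 45/4, nous obtenons a(t) = 45·exp(-3·t/2)/4. En intégrant l'accélération et en utilisant la condition initiale v(0) = -15/2, nous obtenons v(t) = -15·exp(-3·t/2)/2. La primitive de la vitesse, avec x(0) = 5, donne la position: x(t) = 5·exp(-3·t/2). De l'équation de la position x(t) = 5·exp(-3·t/2), nous substituons t = 2*log(4)/3 pour obtenir x = 5/4.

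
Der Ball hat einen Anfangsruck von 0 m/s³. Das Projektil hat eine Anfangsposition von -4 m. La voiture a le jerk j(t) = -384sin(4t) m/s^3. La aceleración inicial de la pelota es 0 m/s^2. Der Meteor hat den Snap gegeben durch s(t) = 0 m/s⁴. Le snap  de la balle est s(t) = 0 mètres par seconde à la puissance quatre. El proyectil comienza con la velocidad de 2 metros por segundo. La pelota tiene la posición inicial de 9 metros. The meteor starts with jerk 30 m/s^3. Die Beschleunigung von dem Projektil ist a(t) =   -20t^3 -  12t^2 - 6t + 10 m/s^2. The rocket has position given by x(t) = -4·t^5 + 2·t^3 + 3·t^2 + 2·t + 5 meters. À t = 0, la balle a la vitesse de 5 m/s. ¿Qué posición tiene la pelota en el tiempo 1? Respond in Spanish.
Partiendo del snap s(t) = 0, tomamos 4 antiderivadas. Integrando el snap y usando la condición inicial j(0) = 0, obtenemos j(t) = 0. Tomando ∫j(t)dt y aplicando a(0) = 0, encontramos a(t) = 0. Tomando ∫a(t)dt y aplicando v(0) = 5, encontramos v(t) = 5. Tomando ∫v(t)dt y aplicando x(0) = 9, encontramos x(t) = 5·t + 9. Usando x(t) = 5·t + 9 y sustituyendo t = 1, encontramos x = 14.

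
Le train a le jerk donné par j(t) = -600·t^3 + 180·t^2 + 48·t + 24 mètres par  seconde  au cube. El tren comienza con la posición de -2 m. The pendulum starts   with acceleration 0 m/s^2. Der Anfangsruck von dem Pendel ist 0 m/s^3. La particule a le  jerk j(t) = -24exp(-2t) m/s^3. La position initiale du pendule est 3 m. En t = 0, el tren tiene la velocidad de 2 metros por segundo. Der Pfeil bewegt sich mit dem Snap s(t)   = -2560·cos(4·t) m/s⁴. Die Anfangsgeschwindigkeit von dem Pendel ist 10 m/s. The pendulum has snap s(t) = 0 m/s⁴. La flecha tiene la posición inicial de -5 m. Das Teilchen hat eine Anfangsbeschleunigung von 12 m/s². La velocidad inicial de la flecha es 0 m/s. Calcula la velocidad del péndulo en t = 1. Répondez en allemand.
Wir müssen das Integral unserer Gleichung für den Snap s(t) = 0 3-mal finden. Das Integral von dem Snap, mit j(0) = 0, ergibt den Ruck: j(t) = 0. Die Stammfunktion von dem Ruck ist die Beschleunigung. Mit a(0) = 0 erhalten wir a(t) = 0. Das Integral von der Beschleunigung ist die Geschwindigkeit. Mit v(0) = 10 erhalten wir v(t) = 10. Aus der Gleichung für die Geschwindigkeit v(t) = 10, setzen wir t = 1 ein und erhalten v = 10.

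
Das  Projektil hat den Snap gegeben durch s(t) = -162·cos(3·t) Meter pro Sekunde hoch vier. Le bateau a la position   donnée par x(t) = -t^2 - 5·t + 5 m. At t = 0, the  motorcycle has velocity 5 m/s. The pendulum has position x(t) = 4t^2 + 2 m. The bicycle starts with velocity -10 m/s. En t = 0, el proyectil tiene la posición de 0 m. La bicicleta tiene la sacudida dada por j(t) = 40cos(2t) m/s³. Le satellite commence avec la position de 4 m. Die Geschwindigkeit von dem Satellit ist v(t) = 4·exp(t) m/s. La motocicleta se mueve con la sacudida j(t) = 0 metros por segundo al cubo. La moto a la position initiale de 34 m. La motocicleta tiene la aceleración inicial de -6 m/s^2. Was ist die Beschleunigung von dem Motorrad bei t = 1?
Ausgehend von dem Ruck j(t) = 0, nehmen wir 1 Integral. Durch Integration von dem Ruck und Verwendung der Anfangsbedingung a(0) = -6, erhalten wir a(t) = -6. Wir haben die Beschleunigung a(t) = -6. Durch Einsetzen von t = 1: a(1) = -6.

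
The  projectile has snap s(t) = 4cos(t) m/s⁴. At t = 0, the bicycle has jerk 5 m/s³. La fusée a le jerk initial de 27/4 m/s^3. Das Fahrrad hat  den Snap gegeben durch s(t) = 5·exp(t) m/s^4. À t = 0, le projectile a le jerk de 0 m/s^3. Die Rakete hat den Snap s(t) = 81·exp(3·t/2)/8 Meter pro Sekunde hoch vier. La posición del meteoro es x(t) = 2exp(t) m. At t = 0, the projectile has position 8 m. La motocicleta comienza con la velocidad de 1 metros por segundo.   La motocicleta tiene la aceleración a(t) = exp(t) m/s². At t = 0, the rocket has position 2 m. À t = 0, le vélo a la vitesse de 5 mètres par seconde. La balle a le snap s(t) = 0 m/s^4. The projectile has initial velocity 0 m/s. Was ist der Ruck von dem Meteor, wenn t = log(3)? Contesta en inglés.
Starting from position x(t) = 2·exp(t), we take 3 derivatives. Differentiating position, we get velocity: v(t) = 2·exp(t). Differentiating velocity, we get acceleration: a(t) = 2·exp(t). Differentiating acceleration, we get jerk: j(t) = 2·exp(t). From the given jerk equation j(t) = 2·exp(t), we substitute t = log(3) to get j = 6.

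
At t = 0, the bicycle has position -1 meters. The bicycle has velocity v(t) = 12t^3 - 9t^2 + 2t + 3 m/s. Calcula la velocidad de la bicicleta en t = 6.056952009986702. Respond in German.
Mit v(t) = 12·t^3 - 9·t^2 + 2·t + 3 und Einsetzen von t = 6.056952009986702, finden wir v = 2351.44651960019.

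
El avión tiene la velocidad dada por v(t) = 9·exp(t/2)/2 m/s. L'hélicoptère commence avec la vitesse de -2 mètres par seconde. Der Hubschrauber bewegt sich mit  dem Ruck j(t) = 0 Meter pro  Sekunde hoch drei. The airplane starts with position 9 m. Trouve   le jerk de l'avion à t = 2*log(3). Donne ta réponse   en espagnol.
Partiendo de la velocidad v(t) = 9·exp(t/2)/2, tomamos 2 derivadas. Tomando d/dt de v(t), encontramos a(t) = 9·exp(t/2)/4. Derivando la aceleración, obtenemos la sacudida: j(t) = 9·exp(t/2)/8. Usando j(t) = 9·exp(t/2)/8 y sustituyendo t = 2*log(3), encontramos j = 27/8.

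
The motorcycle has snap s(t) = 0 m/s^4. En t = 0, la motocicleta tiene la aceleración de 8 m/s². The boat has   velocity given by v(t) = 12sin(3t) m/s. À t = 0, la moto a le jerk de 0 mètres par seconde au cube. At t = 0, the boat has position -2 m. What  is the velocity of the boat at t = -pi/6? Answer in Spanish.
De la ecuación de la velocidad v(t) = 12·sin(3·t), sustituimos t = -pi/6 para obtener v = -12.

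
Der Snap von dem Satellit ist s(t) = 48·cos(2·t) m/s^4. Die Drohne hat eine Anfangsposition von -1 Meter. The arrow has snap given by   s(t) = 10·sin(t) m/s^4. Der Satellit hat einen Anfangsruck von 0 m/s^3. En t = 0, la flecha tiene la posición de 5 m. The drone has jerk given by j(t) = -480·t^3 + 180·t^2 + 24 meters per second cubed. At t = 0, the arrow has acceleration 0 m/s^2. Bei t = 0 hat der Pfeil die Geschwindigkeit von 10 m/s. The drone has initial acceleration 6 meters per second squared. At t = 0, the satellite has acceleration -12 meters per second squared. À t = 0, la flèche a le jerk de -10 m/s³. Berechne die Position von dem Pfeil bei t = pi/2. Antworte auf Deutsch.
Um dies zu lösen, müssen wir 4 Integrale unserer Gleichung für den Snap s(t) = 10·sin(t) finden. Mit ∫s(t)dt und Anwendung von j(0) = -10, finden wir j(t) = -10·cos(t). Mit ∫j(t)dt und Anwendung von a(0) = 0, finden wir a(t) = -10·sin(t). Die Stammfunktion von der Beschleunigung ist die Geschwindigkeit. Mit v(0) = 10 erhalten wir v(t) = 10·cos(t). Mit ∫v(t)dt und Anwendung von x(0) = 5, finden wir x(t) = 10·sin(t) + 5. Wir haben die Position x(t) = 10·sin(t) + 5. Durch Einsetzen von t = pi/2: x(pi/2) = 15.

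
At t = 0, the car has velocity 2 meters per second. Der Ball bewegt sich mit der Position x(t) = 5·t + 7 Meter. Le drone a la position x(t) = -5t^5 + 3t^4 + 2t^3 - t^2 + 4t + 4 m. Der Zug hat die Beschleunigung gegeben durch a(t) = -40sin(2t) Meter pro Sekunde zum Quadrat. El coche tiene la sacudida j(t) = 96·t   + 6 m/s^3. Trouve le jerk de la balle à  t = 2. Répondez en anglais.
We must differentiate our position equation x(t) = 5·t + 7 3 times. Taking d/dt of x(t), we find v(t) = 5. Differentiating velocity, we get acceleration: a(t) = 0. The derivative of acceleration gives jerk: j(t) = 0. From the given jerk equation j(t) = 0, we substitute t = 2 to get j = 0.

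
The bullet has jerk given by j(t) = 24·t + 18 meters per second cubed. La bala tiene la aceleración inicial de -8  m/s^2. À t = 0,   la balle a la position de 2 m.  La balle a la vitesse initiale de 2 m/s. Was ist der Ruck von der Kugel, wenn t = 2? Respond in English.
Using j(t) = 24·t + 18 and substituting t = 2, we find j = 66.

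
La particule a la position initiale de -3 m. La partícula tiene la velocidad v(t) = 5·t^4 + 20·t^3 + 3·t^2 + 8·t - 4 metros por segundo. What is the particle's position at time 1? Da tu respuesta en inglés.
To solve this, we need to take 1 antiderivative of our velocity equation v(t) = 5·t^4 + 20·t^3 + 3·t^2 + 8·t - 4. The antiderivative of velocity is position. Using x(0) = -3, we get x(t) = t^5 + 5·t^4 + t^3 + 4·t^2 - 4·t - 3. Using x(t) = t^5 + 5·t^4 + t^3 + 4·t^2 - 4·t - 3 and substituting t = 1, we find x = 4.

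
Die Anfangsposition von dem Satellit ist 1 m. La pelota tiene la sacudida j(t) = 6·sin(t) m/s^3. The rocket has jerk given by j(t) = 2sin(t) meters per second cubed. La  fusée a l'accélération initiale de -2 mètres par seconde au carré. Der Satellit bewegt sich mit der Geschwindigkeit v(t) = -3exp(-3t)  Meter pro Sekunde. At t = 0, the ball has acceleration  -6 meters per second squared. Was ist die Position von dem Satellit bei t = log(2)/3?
Um dies zu lösen, müssen wir 1 Integral unserer Gleichung für die Geschwindigkeit v(t) = -3·exp(-3·t) finden. Die Stammfunktion von der Geschwindigkeit ist die Position. Mit x(0) = 1 erhalten wir x(t) = exp(-3·t). Aus der Gleichung für die Position x(t) = exp(-3·t), setzen wir t = log(2)/3 ein und erhalten x = 1/2.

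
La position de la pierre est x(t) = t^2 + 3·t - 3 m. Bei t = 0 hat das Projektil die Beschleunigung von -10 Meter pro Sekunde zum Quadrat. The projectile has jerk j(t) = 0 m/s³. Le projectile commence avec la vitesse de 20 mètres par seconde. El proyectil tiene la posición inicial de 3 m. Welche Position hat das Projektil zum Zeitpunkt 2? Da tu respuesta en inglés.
We must find the integral of our jerk equation j(t) = 0 3 times. The antiderivative of jerk, with a(0) = -10, gives acceleration: a(t) = -10. Integrating acceleration and using the initial condition v(0) = 20, we get v(t) = 20 - 10·t. Integrating velocity and using the initial condition x(0) = 3, we get x(t) = -5·t^2 + 20·t + 3. From the given position equation x(t) = -5·t^2 + 20·t + 3, we substitute t = 2 to get x = 23.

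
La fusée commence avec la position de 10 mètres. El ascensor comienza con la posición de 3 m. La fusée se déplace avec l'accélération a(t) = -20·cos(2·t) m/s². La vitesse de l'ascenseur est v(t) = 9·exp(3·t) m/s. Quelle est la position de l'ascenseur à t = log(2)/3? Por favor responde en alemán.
Wir müssen das Integral unserer Gleichung für die Geschwindigkeit v(t) = 9·exp(3·t) 1-mal finden. Mit ∫v(t)dt und Anwendung von x(0) = 3, finden wir x(t) = 3·exp(3·t). Mit x(t) = 3·exp(3·t) und Einsetzen von t = log(2)/3, finden wir x = 6.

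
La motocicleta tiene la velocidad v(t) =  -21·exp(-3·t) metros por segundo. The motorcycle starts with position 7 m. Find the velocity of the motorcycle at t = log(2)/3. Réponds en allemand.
Mit v(t) = -21·exp(-3·t) und Einsetzen von t = log(2)/3, finden wir v = -21/2.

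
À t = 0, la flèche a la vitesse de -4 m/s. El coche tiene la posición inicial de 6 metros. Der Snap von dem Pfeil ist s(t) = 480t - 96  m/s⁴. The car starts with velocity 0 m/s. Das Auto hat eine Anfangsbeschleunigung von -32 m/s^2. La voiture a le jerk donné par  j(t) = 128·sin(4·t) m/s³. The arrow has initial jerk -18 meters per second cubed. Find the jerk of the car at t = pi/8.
We have jerk j(t) = 128·sin(4·t). Substituting t = pi/8: j(pi/8) = 128.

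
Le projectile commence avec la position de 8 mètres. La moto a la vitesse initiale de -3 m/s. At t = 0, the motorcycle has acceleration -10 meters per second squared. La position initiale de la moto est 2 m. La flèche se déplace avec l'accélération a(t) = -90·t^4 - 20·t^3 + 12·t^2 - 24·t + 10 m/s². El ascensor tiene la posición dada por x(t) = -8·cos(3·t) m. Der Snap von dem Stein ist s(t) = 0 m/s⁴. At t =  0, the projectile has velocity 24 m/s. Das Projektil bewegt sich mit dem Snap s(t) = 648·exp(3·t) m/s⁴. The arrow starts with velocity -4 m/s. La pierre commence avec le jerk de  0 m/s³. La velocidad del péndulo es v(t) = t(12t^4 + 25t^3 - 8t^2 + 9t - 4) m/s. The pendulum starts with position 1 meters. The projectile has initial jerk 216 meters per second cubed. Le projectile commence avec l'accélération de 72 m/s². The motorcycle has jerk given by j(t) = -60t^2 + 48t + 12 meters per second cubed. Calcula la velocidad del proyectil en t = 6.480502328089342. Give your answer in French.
Pour résoudre ceci, nous devons prendre 3 primitives de notre équation du snap s(t) = 648·exp(3·t). En prenant ∫s(t)dt et en appliquant j(0) = 216, nous trouvons j(t) = 216·exp(3·t). L'intégrale du jerk, avec a(0) = 72, donne l'accélération: a(t) = 72·exp(3·t). En prenant ∫a(t)dt et en appliquant v(0) = 24, nous trouvons v(t) = 24·exp(3·t). En utilisant v(t) = 24·exp(3·t) et en substituant t = 6.480502328089342, nous trouvons v = 6661168886.72374.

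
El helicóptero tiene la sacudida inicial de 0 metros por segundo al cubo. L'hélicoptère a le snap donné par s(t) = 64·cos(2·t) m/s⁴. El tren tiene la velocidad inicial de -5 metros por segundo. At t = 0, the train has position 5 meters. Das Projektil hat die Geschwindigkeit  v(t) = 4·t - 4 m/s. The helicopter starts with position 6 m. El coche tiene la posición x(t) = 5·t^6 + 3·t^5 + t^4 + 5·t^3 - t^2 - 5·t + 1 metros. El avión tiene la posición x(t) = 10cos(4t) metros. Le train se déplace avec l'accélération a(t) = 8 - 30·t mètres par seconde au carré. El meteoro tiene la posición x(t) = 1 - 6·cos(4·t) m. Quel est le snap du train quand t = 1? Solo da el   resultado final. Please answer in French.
Le snap à t = 1 est s = 0.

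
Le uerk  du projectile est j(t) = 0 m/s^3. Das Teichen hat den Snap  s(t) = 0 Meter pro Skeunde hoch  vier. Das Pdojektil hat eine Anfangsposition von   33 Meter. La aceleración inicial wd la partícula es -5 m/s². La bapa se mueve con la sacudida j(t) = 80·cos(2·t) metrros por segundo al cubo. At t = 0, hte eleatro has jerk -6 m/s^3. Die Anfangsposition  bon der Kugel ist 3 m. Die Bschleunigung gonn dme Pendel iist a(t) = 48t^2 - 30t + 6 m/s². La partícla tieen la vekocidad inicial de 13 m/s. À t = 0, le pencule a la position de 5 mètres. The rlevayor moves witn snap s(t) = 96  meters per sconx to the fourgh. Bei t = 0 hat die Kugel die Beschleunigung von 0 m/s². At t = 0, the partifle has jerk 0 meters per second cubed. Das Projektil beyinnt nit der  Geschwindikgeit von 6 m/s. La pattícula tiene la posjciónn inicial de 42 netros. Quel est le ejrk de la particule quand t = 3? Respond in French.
Nous devons trouver l'intégrale de notre équation du snap s(t) = 0 1 fois. En intégrant le snap et en utilisant la condition initiale j(0) = 0, nous obtenons j(t) = 0. Nous avons le jerk j(t) = 0. En substituant t = 3: j(3) = 0.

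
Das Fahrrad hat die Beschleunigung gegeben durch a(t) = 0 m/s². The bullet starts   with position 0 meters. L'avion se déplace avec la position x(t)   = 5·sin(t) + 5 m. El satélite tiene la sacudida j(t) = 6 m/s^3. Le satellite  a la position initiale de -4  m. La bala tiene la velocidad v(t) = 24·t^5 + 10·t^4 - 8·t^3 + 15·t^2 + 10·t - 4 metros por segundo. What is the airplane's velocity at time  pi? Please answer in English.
To solve this, we need to take 1 derivative of our position equation x(t) = 5·sin(t) + 5. The derivative of position gives velocity: v(t) = 5·cos(t). We have velocity v(t) = 5·cos(t). Substituting t = pi: v(pi) = -5.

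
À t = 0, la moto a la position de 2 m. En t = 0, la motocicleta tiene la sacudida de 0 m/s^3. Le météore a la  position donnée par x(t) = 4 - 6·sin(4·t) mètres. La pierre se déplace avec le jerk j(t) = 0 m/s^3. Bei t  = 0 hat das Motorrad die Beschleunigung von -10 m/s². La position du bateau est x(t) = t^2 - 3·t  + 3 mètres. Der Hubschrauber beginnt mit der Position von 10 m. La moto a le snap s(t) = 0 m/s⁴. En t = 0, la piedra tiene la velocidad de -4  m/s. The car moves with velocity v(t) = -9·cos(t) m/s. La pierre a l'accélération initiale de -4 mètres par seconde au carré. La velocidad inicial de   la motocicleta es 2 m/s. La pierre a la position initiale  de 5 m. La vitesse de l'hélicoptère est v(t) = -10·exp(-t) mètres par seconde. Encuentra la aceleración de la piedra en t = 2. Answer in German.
Ausgehend von dem Ruck j(t) = 0, nehmen wir 1 Integral. Die Stammfunktion von dem Ruck, mit a(0) = -4, ergibt die Beschleunigung: a(t) = -4. Mit a(t) = -4 und Einsetzen von t = 2, finden wir a = -4.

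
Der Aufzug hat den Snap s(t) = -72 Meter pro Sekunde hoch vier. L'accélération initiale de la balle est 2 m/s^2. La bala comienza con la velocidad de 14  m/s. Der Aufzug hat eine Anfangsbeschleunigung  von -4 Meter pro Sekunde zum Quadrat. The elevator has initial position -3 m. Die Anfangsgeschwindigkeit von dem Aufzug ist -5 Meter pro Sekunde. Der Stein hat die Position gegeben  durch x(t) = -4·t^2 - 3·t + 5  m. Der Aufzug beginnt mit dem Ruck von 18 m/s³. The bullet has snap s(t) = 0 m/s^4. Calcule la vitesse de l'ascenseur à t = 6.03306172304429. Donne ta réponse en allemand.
Um dies zu lösen, müssen wir 3 Stammfunktionen unserer Gleichung für den Snap s(t) = -72 finden. Das Integral von dem Snap, mit j(0) = 18, ergibt den Ruck: j(t) = 18 - 72·t. Das Integral von dem Ruck ist die Beschleunigung. Mit a(0) = -4 erhalten wir a(t) = -36·t^2 + 18·t - 4. Mit ∫a(t)dt und Anwendung von v(0) = -5, finden wir v(t) = -12·t^3 + 9·t^2 - 4·t - 5. Mit v(t) = -12·t^3 + 9·t^2 - 4·t - 5 und Einsetzen von t = 6.03306172304429, finden wir v = -2336.63627458596.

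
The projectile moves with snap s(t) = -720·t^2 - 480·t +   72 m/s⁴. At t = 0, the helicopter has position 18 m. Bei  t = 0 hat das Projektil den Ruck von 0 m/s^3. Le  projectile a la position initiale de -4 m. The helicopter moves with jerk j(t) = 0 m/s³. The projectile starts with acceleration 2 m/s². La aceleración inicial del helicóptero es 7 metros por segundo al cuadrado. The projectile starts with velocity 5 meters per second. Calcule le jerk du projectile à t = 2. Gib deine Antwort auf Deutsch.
Um dies zu lösen, müssen wir 1 Stammfunktion unserer Gleichung für den Snap s(t) = -720·t^2 - 480·t + 72 finden. Das Integral von dem Snap, mit j(0) = 0, ergibt den Ruck: j(t) = 24·t·(-10·t^2 - 10·t + 3). Mit j(t) = 24·t·(-10·t^2 - 10·t + 3) und Einsetzen von t = 2, finden wir j = -2736.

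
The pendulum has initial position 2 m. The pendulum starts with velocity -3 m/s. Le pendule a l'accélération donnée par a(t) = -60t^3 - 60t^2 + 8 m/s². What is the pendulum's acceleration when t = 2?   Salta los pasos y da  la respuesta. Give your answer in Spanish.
La respuesta es -712.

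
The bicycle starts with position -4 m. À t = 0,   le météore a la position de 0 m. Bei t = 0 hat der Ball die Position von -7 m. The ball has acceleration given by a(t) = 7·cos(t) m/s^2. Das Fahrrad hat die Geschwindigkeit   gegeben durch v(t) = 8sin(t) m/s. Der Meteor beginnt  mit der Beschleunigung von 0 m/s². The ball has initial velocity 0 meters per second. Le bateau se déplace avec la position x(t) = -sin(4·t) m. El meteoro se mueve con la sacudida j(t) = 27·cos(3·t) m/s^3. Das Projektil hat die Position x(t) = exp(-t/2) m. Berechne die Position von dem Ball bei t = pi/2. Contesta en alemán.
Um dies zu lösen, müssen wir 2 Stammfunktionen unserer Gleichung für die Beschleunigung a(t) = 7·cos(t) finden. Das Integral von der Beschleunigung ist die Geschwindigkeit. Mit v(0) = 0 erhalten wir v(t) = 7·sin(t). Die Stammfunktion von der Geschwindigkeit ist die Position. Mit x(0) = -7 erhalten wir x(t) = -7·cos(t). Wir haben die Position x(t) = -7·cos(t). Durch Einsetzen von t = pi/2: x(pi/2) = 0.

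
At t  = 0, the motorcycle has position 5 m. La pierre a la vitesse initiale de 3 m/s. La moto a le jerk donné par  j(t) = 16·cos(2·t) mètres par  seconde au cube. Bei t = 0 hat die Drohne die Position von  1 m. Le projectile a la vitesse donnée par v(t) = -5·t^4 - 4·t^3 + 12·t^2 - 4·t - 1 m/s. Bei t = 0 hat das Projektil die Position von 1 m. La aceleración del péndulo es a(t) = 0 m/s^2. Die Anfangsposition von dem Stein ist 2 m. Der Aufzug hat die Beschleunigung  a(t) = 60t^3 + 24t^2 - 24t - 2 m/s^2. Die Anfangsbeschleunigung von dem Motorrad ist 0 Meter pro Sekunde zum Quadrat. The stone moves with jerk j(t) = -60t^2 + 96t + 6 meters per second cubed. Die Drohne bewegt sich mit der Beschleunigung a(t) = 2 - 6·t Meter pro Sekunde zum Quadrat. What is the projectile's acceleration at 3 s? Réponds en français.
Nous devons dériver notre équation de la vitesse v(t) = -5·t^4 - 4·t^3 + 12·t^2 - 4·t - 1 1 fois. En dérivant la vitesse, nous obtenons l'accélération: a(t) = -20·t^3 - 12·t^2 + 24·t - 4. De l'équation de l'accélération a(t) = -20·t^3 - 12·t^2 + 24·t - 4, nous substituons t = 3 pour obtenir a = -580.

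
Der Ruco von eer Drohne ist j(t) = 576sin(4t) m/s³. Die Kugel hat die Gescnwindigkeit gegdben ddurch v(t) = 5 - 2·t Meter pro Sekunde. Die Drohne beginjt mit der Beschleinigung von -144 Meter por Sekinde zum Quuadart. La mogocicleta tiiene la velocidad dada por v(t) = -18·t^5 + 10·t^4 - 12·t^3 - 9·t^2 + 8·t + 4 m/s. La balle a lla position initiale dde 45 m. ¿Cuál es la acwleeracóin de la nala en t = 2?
Debemos derivar nuestra ecuación de la velocidad v(t) = 5 - 2·t 1 vez. Tomando d/dt de v(t), encontramos a(t) = -2. Tenemos la aceleración a(t) = -2. Sustituyendo t = 2: a(2) = -2.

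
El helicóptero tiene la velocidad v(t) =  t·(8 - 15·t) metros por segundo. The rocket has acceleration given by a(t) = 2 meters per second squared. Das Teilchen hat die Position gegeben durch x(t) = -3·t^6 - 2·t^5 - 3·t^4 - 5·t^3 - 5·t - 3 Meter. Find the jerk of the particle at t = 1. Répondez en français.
En partant de la position x(t) = -3·t^6 - 2·t^5 - 3·t^4 - 5·t^3 - 5·t - 3, nous prenons 3 dérivées. La dérivée de la position donne la vitesse: v(t) = -18·t^5 - 10·t^4 - 12·t^3 - 15·t^2 - 5. La dérivée de la vitesse donne l'accélération: a(t) = -90·t^4 - 40·t^3 - 36·t^2 - 30·t. En dérivant l'accélération, nous obtenons le jerk: j(t) = -360·t^3 - 120·t^2 - 72·t - 30. Nous avons le jerk j(t) = -360·t^3 - 120·t^2 - 72·t - 30. En substituant t = 1: j(1) = -582.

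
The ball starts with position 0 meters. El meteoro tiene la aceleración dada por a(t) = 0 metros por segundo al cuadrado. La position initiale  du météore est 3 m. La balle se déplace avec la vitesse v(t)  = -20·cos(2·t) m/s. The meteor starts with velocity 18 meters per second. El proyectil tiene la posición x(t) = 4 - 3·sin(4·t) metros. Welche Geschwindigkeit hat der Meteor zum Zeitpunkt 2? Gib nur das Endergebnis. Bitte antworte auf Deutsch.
v(2) = 18.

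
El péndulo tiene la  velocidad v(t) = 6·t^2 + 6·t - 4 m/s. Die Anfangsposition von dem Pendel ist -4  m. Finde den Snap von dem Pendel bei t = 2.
Ausgehend von der Geschwindigkeit v(t) = 6·t^2 + 6·t - 4, nehmen wir 3 Ableitungen. Mit d/dt von v(t) finden wir a(t) = 12·t + 6. Mit d/dt von a(t) finden wir j(t) = 12. Mit d/dt von j(t) finden wir s(t) = 0. Wir haben den Snap s(t) = 0. Durch Einsetzen von t = 2: s(2) = 0.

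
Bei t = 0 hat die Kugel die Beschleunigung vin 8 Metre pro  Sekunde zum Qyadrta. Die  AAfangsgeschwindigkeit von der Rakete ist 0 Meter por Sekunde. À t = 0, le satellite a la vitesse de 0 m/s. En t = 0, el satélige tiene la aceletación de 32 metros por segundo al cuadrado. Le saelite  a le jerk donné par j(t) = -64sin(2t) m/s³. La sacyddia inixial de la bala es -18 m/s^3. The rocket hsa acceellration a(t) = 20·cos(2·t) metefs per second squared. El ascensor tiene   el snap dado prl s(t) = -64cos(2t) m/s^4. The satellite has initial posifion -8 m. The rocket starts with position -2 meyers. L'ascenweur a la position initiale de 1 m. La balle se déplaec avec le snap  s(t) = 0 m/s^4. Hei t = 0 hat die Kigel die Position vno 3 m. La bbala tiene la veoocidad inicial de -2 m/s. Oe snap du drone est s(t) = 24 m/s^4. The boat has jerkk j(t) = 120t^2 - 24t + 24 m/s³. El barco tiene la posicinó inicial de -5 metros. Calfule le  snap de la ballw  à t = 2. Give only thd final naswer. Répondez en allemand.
Der Snap bei t = 2 ist s = 0.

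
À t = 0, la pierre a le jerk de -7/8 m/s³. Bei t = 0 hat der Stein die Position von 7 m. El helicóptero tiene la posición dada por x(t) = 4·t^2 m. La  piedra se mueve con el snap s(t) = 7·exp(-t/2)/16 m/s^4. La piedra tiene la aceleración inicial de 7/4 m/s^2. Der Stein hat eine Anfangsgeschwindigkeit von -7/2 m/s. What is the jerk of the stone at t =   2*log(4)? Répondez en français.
Pour résoudre ceci, nous devons prendre 1 primitive de notre équation du snap s(t) = 7·exp(-t/2)/16. En prenant ∫s(t)dt et en appliquant j(0) = -7/8, nous trouvons j(t) = -7·exp(-t/2)/8. Nous avons le jerk j(t) = -7·exp(-t/2)/8. En substituant t = 2*log(4): j(2*log(4)) = -7/32.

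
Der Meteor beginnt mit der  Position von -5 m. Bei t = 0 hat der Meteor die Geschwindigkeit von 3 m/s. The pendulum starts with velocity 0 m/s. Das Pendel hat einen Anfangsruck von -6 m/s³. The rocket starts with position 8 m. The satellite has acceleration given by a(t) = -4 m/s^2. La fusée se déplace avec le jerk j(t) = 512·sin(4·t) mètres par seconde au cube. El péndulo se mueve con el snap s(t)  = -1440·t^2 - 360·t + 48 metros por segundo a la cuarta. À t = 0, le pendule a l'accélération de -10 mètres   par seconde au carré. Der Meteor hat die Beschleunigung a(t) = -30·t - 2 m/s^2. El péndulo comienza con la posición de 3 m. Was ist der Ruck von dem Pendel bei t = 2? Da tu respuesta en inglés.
We must find the integral of our snap equation s(t) = -1440·t^2 - 360·t + 48 1 time. The integral of snap is jerk. Using j(0) = -6, we get j(t) = -480·t^3 - 180·t^2 + 48·t - 6. We have jerk j(t) = -480·t^3 - 180·t^2 + 48·t - 6. Substituting t = 2: j(2) = -4470.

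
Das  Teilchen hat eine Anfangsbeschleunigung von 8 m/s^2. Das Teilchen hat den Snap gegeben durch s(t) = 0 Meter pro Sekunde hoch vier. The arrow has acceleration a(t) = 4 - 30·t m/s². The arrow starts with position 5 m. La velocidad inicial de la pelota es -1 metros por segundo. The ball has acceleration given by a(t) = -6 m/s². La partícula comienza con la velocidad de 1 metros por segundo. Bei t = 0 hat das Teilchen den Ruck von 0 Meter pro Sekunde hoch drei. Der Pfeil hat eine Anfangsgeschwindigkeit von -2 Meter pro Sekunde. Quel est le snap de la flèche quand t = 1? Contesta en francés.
Nous devons dériver notre équation de l'accélération a(t) = 4 - 30·t 2 fois. En prenant d/dt de a(t), nous trouvons j(t) = -30. En dérivant le jerk, nous obtenons le snap: s(t) = 0. En utilisant s(t) = 0 et en substituant t = 1, nous trouvons s = 0.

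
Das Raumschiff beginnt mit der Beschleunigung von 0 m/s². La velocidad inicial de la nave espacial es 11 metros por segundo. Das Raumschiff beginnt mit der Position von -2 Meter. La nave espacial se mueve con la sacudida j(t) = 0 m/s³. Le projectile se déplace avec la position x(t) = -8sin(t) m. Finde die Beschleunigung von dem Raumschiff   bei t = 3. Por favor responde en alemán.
Ausgehend von dem Ruck j(t) = 0, nehmen wir 1 Integral. Mit ∫j(t)dt und Anwendung von a(0) = 0, finden wir a(t) = 0. Aus der Gleichung für die Beschleunigung a(t) = 0, setzen wir t = 3 ein und erhalten a = 0.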